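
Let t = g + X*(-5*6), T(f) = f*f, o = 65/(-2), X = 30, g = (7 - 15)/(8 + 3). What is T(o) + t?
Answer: 6843/44 ≈ 155.52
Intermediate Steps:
g = -8/11 ≈ -0.72727
o = -65/2 (o = 65*(-1/2) = -65/2 ≈ -32.500)
T(f) = f**2
t = -9908/11 (t = -8/11 + 30*(-5*6) = -8/11 + 30*(-30) = -8/11 - 900 = -9908/11 ≈ -900.73)
T(o) + t = (-65/2)**2 - 9908/11 = 4225/4 - 9908/11 = 6843/44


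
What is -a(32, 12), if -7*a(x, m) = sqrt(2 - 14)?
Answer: 2*I*sqrt(3)/7 ≈ 0.49487*I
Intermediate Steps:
a(x, m) = -2*I*sqrt(3)/7 (a(x, m) = -sqrt(2 - 14)/7 = -2*I*sqrt(3)/7)
-a(32, 12) = -(-2)*I*sqrt(3)/7 = 2*I*sqrt(3)/7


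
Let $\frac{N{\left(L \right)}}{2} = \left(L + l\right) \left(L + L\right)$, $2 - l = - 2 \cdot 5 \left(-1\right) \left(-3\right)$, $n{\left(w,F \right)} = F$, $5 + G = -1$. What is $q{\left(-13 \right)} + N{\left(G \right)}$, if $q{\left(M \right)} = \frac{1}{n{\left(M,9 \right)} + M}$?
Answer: $- \frac{2497}{4} \approx -624.25$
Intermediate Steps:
$G = -6$ ($G = -5 - 1 = -6$)
$l = 32$ ($l = 2 - - 2 \cdot 5 \left(-1\right) \left(-3\right) = 2 - \left(-2\right) \left(-5\right) \left(-3\right) = 2 - 10 \left(-3\right) = 2 - -30 = 2 + 30 = 32$)
$q{\left(M \right)} = \frac{1}{9 + M}$
$N{\left(L \right)} = 4 L \left(32 + L\right)$ ($N{\left(L \right)} = 2 \left(L + 32\right) \left(L + L\right) = 2 \left(32 + L\right) 2 L = 2 \cdot 2 L \left(32 + L\right) = 4 L \left(32 + L\right)$)
$q{\left(-13 \right)} + N{\left(G \right)} = \frac{1}{9 - 13} + 4 \left(-6\right) \left(32 - 6\right) = \frac{1}{-4} + 4 \left(-6\right) 26 = - \frac{1}{4} - 624 = - \frac{2497}{4}$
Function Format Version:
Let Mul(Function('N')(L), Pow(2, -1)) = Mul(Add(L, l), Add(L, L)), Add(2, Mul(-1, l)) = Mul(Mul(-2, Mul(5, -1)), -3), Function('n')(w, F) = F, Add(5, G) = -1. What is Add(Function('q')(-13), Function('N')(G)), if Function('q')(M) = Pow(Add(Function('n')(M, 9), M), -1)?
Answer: Rational(-2497, 4) ≈ -624.25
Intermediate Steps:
G = -6 (G = Add(-5, -1) = -6)
l = 32 (l = Add(2, Mul(-1, Mul(Mul(-2, Mul(5, -1)), -3))) = Add(2, Mul(-1, Mul(Mul(-2, -5), -3))) = Add(2, Mul(-1, Mul(10, -3))) = Add(2, Mul(-1, -30)) = Add(2, 30) = 32)
Function('q')(M) = Pow(Add(9, M), -1)
Function('N')(L) = Mul(4, L, Add(32, L)) (Function('N')(L) = Mul(2, Mul(Add(L, 32), Add(L, L))) = Mul(2, Mul(Add(32, L), Mul(2, L))) = Mul(2, Mul(2, L, Add(32, L))) = Mul(4, L, Add(32, L)))
Add(Function('q')(-13), Function('N')(G)) = Add(Pow(Add(9, -13), -1), Mul(4, -6, Add(32, -6))) = Add(Pow(-4, -1), Mul(4, -6, 26)) = Add(Rational(-1, 4), -624) = Rational(-2497, 4)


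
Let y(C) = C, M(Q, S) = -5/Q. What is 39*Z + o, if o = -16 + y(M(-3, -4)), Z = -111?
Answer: -13030/3 ≈ -4343.3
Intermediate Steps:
o = -43/3 (o = -16 - 5/(-3) = -16 - 5*(-⅓) = -16 + 5/3 = -43/3 ≈ -14.333)
39*Z + o = 39*(-111) - 43/3 = -4329 - 43/3 = -13030/3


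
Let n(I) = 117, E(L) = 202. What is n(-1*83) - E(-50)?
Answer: -85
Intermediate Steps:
n(-1*83) - E(-50) = 117 - 1*202 = 117 - 202 = -85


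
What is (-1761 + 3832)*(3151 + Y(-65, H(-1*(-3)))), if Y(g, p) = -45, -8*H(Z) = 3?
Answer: 6432526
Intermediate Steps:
H(Z) = -3/8 (H(Z) = -⅛*3 = -3/8)
(-1761 + 3832)*(3151 + Y(-65, H(-1*(-3)))) = (-1761 + 3832)*(3151 - 45) = 2071*3106 = 6432526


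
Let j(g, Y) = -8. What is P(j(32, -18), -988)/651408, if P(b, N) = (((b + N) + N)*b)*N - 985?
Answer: -5227507/217136 ≈ -24.075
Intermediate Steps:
P(b, N) = -985 + N*b*(b + 2*N) (P(b, N) = (((N + b) + N)*b)*N - 985 = ((b + 2*N)*b)*N - 985 = (b*(b + 2*N))*N - 985 = N*b*(b + 2*N) - 985 = -985 + N*b*(b + 2*N))
P(j(32, -18), -988)/651408 = (-985 - 988*(-8)² + 2*(-8)*(-988)²)/651408 = (-985 - 988*64 + 2*(-8)*976144)*(1/651408) = (-985 - 63232 - 15618304)*(1/651408) = -15682521*1/651408 = -5227507/217136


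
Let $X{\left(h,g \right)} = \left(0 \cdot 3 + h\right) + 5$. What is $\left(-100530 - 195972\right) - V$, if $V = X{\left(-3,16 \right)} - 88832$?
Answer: $-207672$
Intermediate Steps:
$X{\left(h,g \right)} = 5 + h$ ($X{\left(h,g \right)} = \left(0 + h\right) + 5 = h + 5 = 5 + h$)
$V = -88830$ ($V = \left(5 - 3\right) - 88832 = 2 - 88832 = -88830$)
$\left(-100530 - 195972\right) - V = \left(-100530 - 195972\right) - -88830 = \left(-100530 - 195972\right) + 88830 = -296502 + 88830 = -207672$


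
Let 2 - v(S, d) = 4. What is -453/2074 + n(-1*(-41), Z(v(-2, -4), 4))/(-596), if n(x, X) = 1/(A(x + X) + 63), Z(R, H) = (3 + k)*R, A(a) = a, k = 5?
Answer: -11880509/54388576 ≈ -0.21844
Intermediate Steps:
v(S, d) = -2 (v(S, d) = 2 - 1*4 = 2 - 4 = -2)
Z(R, H) = 8*R (Z(R, H) = (3 + 5)*R = 8*R)
n(x, X) = 1/(63 + X + x) (n(x, X) = 1/((x + X) + 63) = 1/((X + x) + 63) = 1/(63 + X + x))
-453/2074 + n(-1*(-41), Z(v(-2, -4), 4))/(-596) = -453/2074 + 1/((63 + 8*(-2) - 1*(-41))*(-596)) = -453*1/2074 - 1/596/(63 - 16 + 41) = -453/2074 - 1/596/88 = -453/2074 + (1/88)*(-1/596) = -453/2074 - 1/52448 = -11880509/54388576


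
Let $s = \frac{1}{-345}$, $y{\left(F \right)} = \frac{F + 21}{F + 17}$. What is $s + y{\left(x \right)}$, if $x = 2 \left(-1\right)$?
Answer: $\frac{436}{345} \approx 1.2638$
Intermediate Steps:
$x = -2$
$y{\left(F \right)} = \frac{21 + F}{17 + F}$
$s = - \frac{1}{345} \approx -0.0028986$
$s + y{\left(x \right)} = - \frac{1}{345} + \frac{21 - 2}{17 - 2} = - \frac{1}{345} + \frac{1}{15} \cdot 19 = - \frac{1}{345} + \frac{19}{15} = \frac{436}{345}$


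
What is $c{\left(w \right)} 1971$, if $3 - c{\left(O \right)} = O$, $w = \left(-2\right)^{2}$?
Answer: $-1971$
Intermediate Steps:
$w = 4$
$c{\left(O \right)} = 3 - O$
$c{\left(w \right)} 1971 = \left(3 - 4\right) 1971 = \left(-1\right) 1971 = -1971$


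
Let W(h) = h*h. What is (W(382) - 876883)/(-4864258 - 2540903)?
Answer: 243653/2468387 ≈ 0.098709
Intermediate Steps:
W(h) = h²
(W(382) - 876883)/(-4864258 - 2540903) = (382² - 876883)/(-4864258 - 2540903) = (145924 - 876883)/(-7405161) = -730959*(-1/7405161) = 243653/2468387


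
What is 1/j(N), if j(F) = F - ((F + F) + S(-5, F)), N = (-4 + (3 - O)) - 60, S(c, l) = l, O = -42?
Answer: 1/38 ≈ 0.026316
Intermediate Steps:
N = -19 (N = (-4 + (3 - 1*(-42))) - 60 = (-4 + (3 + 42)) - 60 = (-4 + 45) - 60 = 41 - 60 = -19)
j(F) = -2*F (j(F) = F - ((F + F) + F) = F - (2*F + F) = F - 3*F = -2*F)
1/j(N) = 1/(-2*(-19)) = 1/38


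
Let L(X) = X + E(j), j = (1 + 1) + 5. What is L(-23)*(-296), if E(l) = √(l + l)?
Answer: 6808 - 296*√14 ≈ 5700.5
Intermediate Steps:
j = 7 (j = 2 + 5 = 7)
E(l) = √2*√l (E(l) = √(2*l) = √2*√l)
L(X) = X + √14 (L(X) = X + √2*√7 = X + √14)
L(-23)*(-296) = (-23 + √14)*(-296) = 6808 - 296*√14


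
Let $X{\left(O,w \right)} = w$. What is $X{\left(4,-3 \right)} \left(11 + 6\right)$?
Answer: $-51$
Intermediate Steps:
$X{\left(4,-3 \right)} \left(11 + 6\right) = - 3 \left(11 + 6\right) = \left(-3\right) 17 = -51$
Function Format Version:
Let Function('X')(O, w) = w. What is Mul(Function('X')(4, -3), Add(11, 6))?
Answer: -51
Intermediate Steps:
Mul(Function('X')(4, -3), Add(11, 6)) = Mul(-3, Add(11, 6)) = Mul(-3, 17) = -51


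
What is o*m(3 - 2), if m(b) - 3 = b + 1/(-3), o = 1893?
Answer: 6941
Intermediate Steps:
m(b) = 8/3 + b (m(b) = 3 + (b + 1/(-3)) = 3 + (b - ⅓) = 3 + (-⅓ + b) = 8/3 + b)
o*m(3 - 2) = 1893*(8/3 + (3 - 2)) = 1893*(8/3 + 1) = 1893*(11/3) = 6941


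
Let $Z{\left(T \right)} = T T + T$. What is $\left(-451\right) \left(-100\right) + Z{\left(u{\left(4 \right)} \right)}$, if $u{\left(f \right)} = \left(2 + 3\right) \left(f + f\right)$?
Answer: $46740$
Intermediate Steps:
$u{\left(f \right)} = 10 f$ ($u{\left(f \right)} = 5 \cdot 2 f = 10 f$)
$Z{\left(T \right)} = T + T^{2}$ ($Z{\left(T \right)} = T^{2} + T = T + T^{2}$)
$\left(-451\right) \left(-100\right) + Z{\left(u{\left(4 \right)} \right)} = \left(-451\right) \left(-100\right) + 10 \cdot 4 \left(1 + 10 \cdot 4\right) = 45100 + 40 \left(1 + 40\right) = 45100 + 40 \cdot 41 = 45100 + 1640 = 46740$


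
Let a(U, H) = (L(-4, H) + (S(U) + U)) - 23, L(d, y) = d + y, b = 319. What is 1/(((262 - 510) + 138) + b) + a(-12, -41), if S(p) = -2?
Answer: -17137/209 ≈ -81.995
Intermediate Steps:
a(U, H) = -29 + H + U (a(U, H) = ((-4 + H) + (-2 + U)) - 23 = (-6 + H + U) - 23 = -29 + H + U)
1/(((262 - 510) + 138) + b) + a(-12, -41) = 1/(((262 - 510) + 138) + 319) + (-29 - 41 - 12) = 1/((-248 + 138) + 319) - 82 = 1/(-110 + 319) - 82 = 1/209 - 82 = -17137/209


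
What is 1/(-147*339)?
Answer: -1/49833 ≈ -2.0067e-5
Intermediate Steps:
1/(-147*339) = 1/(-49833) = -1/49833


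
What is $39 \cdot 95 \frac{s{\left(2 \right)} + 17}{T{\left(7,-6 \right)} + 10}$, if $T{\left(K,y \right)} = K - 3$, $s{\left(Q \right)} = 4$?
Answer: $\frac{11115}{2} \approx 5557.5$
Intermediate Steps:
$T{\left(K,y \right)} = -3 + K$
$39 \cdot 95 \frac{s{\left(2 \right)} + 17}{T{\left(7,-6 \right)} + 10} = 39 \cdot 95 \frac{4 + 17}{\left(-3 + 7\right) + 10} = 3705 \frac{21}{4 + 10} = 3705 \cdot \frac{21}{14} = 3705 \cdot 21 \cdot \frac{1}{14} = 3705 \cdot \frac{3}{2} = \frac{11115}{2}$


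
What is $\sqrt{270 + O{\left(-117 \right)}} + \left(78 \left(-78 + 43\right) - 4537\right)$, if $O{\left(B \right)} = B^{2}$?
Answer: $-7267 + 3 \sqrt{1551} \approx -7148.9$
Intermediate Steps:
$\sqrt{270 + O{\left(-117 \right)}} + \left(78 \left(-78 + 43\right) - 4537\right) = \sqrt{270 + \left(-117\right)^{2}} + \left(78 \left(-78 + 43\right) - 4537\right) = \sqrt{270 + 13689} + \left(78 \left(-35\right) - 4537\right) = \sqrt{13959} - 7267 = 3 \sqrt{1551} - 7267 = -7267 + 3 \sqrt{1551}$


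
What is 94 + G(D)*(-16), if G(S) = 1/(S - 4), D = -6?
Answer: 478/5 ≈ 95.600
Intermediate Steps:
G(S) = 1/(-4 + S)
94 + G(D)*(-16) = 94 - 16/(-4 - 6) = 94 - 16/(-10) = 94 - ⅒*(-16) = 94 + 8/5 = 478/5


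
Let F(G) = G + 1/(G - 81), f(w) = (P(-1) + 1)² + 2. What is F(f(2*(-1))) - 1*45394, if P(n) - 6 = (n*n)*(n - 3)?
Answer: -3176811/70 ≈ -45383.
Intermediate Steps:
P(n) = 6 + n²*(-3 + n) (P(n) = 6 + (n*n)*(n - 3) = 6 + n²*(-3 + n))
f(w) = 11 (f(w) = ((6 + (-1)³ - 3*(-1)²) + 1)² + 2 = ((6 - 1 - 3*1) + 1)² + 2 = ((6 - 1 - 3) + 1)² + 2 = (2 + 1)² + 2 = 3² + 2 = 9 + 2 = 11)
F(G) = G + 1/(-81 + G)
F(f(2*(-1))) - 1*45394 = (1 + 11² - 81*11)/(-81 + 11) - 1*45394 = (1 + 121 - 891)/(-70) - 45394 = -1/70*(-769) - 45394 = 769/70 - 45394 = -3176811/70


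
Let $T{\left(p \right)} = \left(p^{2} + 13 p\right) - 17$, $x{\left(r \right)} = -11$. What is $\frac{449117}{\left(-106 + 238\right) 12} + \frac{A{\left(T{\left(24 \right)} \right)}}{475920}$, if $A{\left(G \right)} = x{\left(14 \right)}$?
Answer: $\frac{123694297}{436260} \approx 283.53$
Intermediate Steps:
$T{\left(p \right)} = -17 + p^{2} + 13 p$
$A{\left(G \right)} = -11$
$\frac{449117}{\left(-106 + 238\right) 12} + \frac{A{\left(T{\left(24 \right)} \right)}}{475920} = \frac{449117}{\left(-106 + 238\right) 12} - \frac{11}{475920} = \frac{449117}{132 \cdot 12} - \frac{11}{475920} = \frac{449117}{1584} - \frac{11}{475920} = \frac{123694297}{436260}$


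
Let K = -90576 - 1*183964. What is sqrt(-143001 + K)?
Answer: I*sqrt(417541) ≈ 646.17*I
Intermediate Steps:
K = -274540 (K = -90576 - 183964 = -274540)
sqrt(-143001 + K) = sqrt(-143001 - 274540) = sqrt(-417541) = I*sqrt(417541)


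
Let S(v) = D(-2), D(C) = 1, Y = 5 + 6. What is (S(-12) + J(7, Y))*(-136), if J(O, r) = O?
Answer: -1088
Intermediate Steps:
Y = 11
S(v) = 1
(S(-12) + J(7, Y))*(-136) = (1 + 7)*(-136) = 8*(-136) = -1088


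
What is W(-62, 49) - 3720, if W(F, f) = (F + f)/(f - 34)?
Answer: -55813/15 ≈ -3720.9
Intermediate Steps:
W(F, f) = (F + f)/(-34 + f)
W(-62, 49) - 3720 = (-62 + 49)/(-34 + 49) - 3720 = -13/15 - 3720 = -55813/15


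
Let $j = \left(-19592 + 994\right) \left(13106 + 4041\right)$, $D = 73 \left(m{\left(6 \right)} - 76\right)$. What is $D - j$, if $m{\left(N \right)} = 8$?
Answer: $318894942$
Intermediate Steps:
$D = -4964$ ($D = 73 \left(8 - 76\right) = 73 \left(-68\right) = -4964$)
$j = -318899906$ ($j = \left(-18598\right) 17147 = -318899906$)
$D - j = -4964 - -318899906 = -4964 + 318899906 = 318894942$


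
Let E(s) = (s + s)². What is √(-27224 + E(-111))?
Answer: 2*√5515 ≈ 148.53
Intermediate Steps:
E(s) = 4*s² (E(s) = (2*s)² = 4*s²)
√(-27224 + E(-111)) = √(-27224 + 4*(-111)²) = √(-27224 + 4*12321) = √(-27224 + 49284) = √22060 = 2*√5515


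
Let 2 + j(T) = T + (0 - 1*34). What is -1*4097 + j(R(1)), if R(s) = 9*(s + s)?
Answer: -4115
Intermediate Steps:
R(s) = 18*s (R(s) = 9*(2*s) = 18*s)
j(T) = -36 + T (j(T) = -2 + (T + (0 - 1*34)) = -2 + (T + (0 - 34)) = -2 + (T - 34) = -2 + (-34 + T) = -36 + T)
-1*4097 + j(R(1)) = -1*4097 + (-36 + 18*1) = -4097 + (-36 + 18) = -4097 - 18 = -4115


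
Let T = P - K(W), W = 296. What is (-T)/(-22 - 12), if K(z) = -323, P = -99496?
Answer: -99173/34 ≈ -2916.9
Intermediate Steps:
T = -99173 (T = -99496 - 1*(-323) = -99496 + 323 = -99173)
(-T)/(-22 - 12) = (-1*(-99173))/(-22 - 12) = 99173/(-34) = 99173*(-1/34) = -99173/34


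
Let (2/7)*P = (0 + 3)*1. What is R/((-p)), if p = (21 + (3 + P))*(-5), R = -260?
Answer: -104/69 ≈ -1.5072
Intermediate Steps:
P = 21/2 (P = 7*((0 + 3)*1)/2 = 7*(3*1)/2 = (7/2)*3 = 21/2 ≈ 10.500)
p = -345/2 (p = (21 + (3 + 21/2))*(-5) = (21 + 27/2)*(-5) = (69/2)*(-5) = -345/2 ≈ -172.50)
R/((-p)) = -260/((-1*(-345/2))) = -260/345/2 = -260*2/345 = -104/69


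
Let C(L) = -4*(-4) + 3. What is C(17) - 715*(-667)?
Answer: 476924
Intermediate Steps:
C(L) = 19 (C(L) = 16 + 3 = 19)
C(17) - 715*(-667) = 19 - 715*(-667) = 19 + 476905 = 476924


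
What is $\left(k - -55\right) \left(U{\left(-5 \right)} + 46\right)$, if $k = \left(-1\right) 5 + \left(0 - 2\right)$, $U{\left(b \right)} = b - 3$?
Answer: $1824$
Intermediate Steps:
$U{\left(b \right)} = -3 + b$ ($U{\left(b \right)} = b - 3 = -3 + b$)
$k = -7$ ($k = -5 + \left(0 - 2\right) = -5 - 2 = -7$)
$\left(k - -55\right) \left(U{\left(-5 \right)} + 46\right) = \left(-7 - -55\right) \left(\left(-3 - 5\right) + 46\right) = \left(-7 + 55\right) \left(-8 + 46\right) = 48 \cdot 38 = 1824$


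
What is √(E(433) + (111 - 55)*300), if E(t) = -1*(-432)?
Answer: 4*√1077 ≈ 131.27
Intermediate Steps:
E(t) = 432
√(E(433) + (111 - 55)*300) = √(432 + (111 - 55)*300) = √(432 + 56*300) = √(432 + 16800) = √17232 = 4*√1077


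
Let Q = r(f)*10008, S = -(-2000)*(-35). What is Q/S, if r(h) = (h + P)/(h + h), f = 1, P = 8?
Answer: -11259/17500 ≈ -0.64337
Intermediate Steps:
r(h) = (8 + h)/(2*h) (r(h) = (h + 8)/(h + h) = (8 + h)/((2*h)) = (8 + h)*(1/(2*h)) = (8 + h)/(2*h))
S = -70000 (S = -80*875 = -70000)
Q = 45036 (Q = ((½)*(8 + 1)/1)*10008 = ((½)*1*9)*10008 = (9/2)*10008 = 45036)
Q/S = 45036/(-70000) = 45036*(-1/70000) = -11259/17500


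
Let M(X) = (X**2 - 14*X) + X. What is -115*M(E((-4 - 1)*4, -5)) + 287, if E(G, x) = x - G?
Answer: -3163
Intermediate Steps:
M(X) = X**2 - 13*X
-115*M(E((-4 - 1)*4, -5)) + 287 = -115*(-5 - (-4 - 1)*4)*(-13 + (-5 - (-4 - 1)*4)) + 287 = -115*(-5 - (-5)*4)*(-13 + (-5 - (-5)*4)) + 287 = -115*(-5 - 1*(-20))*(-13 + (-5 - 1*(-20))) + 287 = -115*(-5 + 20)*(-13 + (-5 + 20)) + 287 = -1725*(-13 + 15) + 287 = -1725*2 + 287 = -115*30 + 287 = -3450 + 287 = -3163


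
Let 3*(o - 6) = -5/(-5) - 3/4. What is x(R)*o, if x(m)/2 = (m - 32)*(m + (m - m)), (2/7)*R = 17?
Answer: 477785/24 ≈ 19908.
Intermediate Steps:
o = 73/12 (o = 6 + (-5/(-5) - 3/4)/3 = 6 + (-5*(-1/5) - 3*1/4)/3 = 6 + (1 - 3/4)/3 = 6 + (1/3)*(1/4) = 6 + 1/12 = 73/12 ≈ 6.0833)
R = 119/2 (R = (7/2)*17 = 119/2 ≈ 59.500)
x(m) = 2*m*(-32 + m) (x(m) = 2*((m - 32)*(m + (m - m))) = 2*((-32 + m)*(m + 0)) = 2*((-32 + m)*m) = 2*(m*(-32 + m)) = 2*m*(-32 + m))
x(R)*o = (2*(119/2)*(-32 + 119/2))*(73/12) = (2*(119/2)*(55/2))*(73/12) = (6545/2)*(73/12) = 477785/24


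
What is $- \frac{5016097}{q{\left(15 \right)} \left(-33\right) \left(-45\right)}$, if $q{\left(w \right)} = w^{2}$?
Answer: $- \frac{5016097}{334125} \approx -15.013$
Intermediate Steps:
$- \frac{5016097}{q{\left(15 \right)} \left(-33\right) \left(-45\right)} = - \frac{5016097}{15^{2} \left(-33\right) \left(-45\right)} = - \frac{5016097}{225 \left(-33\right) \left(-45\right)} = - \frac{5016097}{\left(-7425\right) \left(-45\right)} = - \frac{5016097}{334125}$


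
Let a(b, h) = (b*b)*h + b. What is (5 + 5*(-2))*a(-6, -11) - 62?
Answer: 1948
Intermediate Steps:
a(b, h) = b + h*b² (a(b, h) = b²*h + b = h*b² + b = b + h*b²)
(5 + 5*(-2))*a(-6, -11) - 62 = (5 + 5*(-2))*(-6*(1 - 6*(-11))) - 62 = (5 - 10)*(-6*(1 + 66)) - 62 = -(-30)*67 - 62 = -5*(-402) - 62 = 2010 - 62 = 1948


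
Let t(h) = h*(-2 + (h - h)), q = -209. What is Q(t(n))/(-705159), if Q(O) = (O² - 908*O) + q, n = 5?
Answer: -8971/705159 ≈ -0.012722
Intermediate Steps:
t(h) = -2*h (t(h) = h*(-2 + 0) = h*(-2) = -2*h)
Q(O) = -209 + O² - 908*O (Q(O) = (O² - 908*O) - 209 = -209 + O² - 908*O)
Q(t(n))/(-705159) = (-209 + (-2*5)² - (-1816)*5)/(-705159) = (-209 + (-10)² - 908*(-10))*(-1/705159) = (-209 + 100 + 9080)*(-1/705159) = 8971*(-1/705159) = -8971/705159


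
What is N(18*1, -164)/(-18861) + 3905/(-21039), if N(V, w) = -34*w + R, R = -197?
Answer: -62273662/132272193 ≈ -0.47080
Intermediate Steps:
N(V, w) = -197 - 34*w (N(V, w) = -34*w - 197 = -197 - 34*w)
N(18*1, -164)/(-18861) + 3905/(-21039) = (-197 - 34*(-164))/(-18861) + 3905/(-21039) = (-197 + 5576)*(-1/18861) + 3905*(-1/21039) = 5379*(-1/18861) - 3905/21039 = -1793/6287 - 3905/21039 = -62273662/132272193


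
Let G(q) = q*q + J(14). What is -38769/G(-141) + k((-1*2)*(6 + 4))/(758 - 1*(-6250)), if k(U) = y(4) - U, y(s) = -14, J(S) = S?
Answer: -45262297/23237360 ≈ -1.9478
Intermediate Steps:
k(U) = -14 - U
G(q) = 14 + q² (G(q) = q*q + 14 = q² + 14 = 14 + q²)
-38769/G(-141) + k((-1*2)*(6 + 4))/(758 - 1*(-6250)) = -38769/(14 + (-141)²) + (-14 - (-1*2)*(6 + 4))/(758 - 1*(-6250)) = -38769/(14 + 19881) + (-14 - (-2)*10)/(758 + 6250) = -38769/19895 + (-14 - 1*(-20))/7008 = -38769*1/19895 + (-14 + 20)*(1/7008) = -38769/19895 + 6*(1/7008) = -38769/19895 + 1/1168 = -45262297/23237360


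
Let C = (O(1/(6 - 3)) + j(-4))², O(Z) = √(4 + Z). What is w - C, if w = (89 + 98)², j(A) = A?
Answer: 104846/3 + 8*√39/3 ≈ 34965.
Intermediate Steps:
C = (-4 + √39/3)² (C = (√(4 + 1/(6 - 3)) - 4)² = (√(4 + 1/3) - 4)² = (√(4 + ⅓) - 4)² = (√(13/3) - 4)² = (√39/3 - 4)² = (-4 + √39/3)² ≈ 3.6800)
w = 34969 (w = 187² = 34969)
w - C = 34969 - (12 - √39)²/9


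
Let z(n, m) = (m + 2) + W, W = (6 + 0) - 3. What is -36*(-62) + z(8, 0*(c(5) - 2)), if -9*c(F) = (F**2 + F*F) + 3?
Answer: 2237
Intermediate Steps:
c(F) = -1/3 - 2*F**2/9 (c(F) = -((F**2 + F*F) + 3)/9 = -((F**2 + F**2) + 3)/9 = -(2*F**2 + 3)/9 = -(3 + 2*F**2)/9 = -1/3 - 2*F**2/9)
W = 3 (W = 6 - 3 = 3)
z(n, m) = 5 + m (z(n, m) = (m + 2) + 3 = (2 + m) + 3 = 5 + m)
-36*(-62) + z(8, 0*(c(5) - 2)) = -36*(-62) + (5 + 0*((-1/3 - 2/9*5**2) - 2)) = 2232 + (5 + 0*((-1/3 - 2/9*25) - 2)) = 2232 + (5 + 0*((-1/3 - 50/9) - 2)) = 2232 + (5 + 0*(-53/9 - 2)) = 2232 + (5 + 0*(-71/9)) = 2232 + (5 + 0) = 2232 + 5 = 2237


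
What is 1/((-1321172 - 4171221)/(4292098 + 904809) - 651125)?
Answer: -5196907/3383841562768 ≈ -1.5358e-6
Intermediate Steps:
1/((-1321172 - 4171221)/(4292098 + 904809) - 651125) = 1/(-5492393/5196907 - 651125) = 1/(-3383841562768/5196907) = -5196907/3383841562768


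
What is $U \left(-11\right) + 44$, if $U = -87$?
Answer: $1001$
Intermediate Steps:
$U \left(-11\right) + 44 = \left(-87\right) \left(-11\right) + 44 = 957 + 44 = 1001$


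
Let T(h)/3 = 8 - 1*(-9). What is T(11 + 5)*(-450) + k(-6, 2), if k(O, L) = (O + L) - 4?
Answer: -22958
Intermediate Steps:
T(h) = 51 (T(h) = 3*(8 - 1*(-9)) = 3*(8 + 9) = 3*17 = 51)
k(O, L) = -4 + L + O (k(O, L) = (L + O) - 4 = -4 + L + O)
T(11 + 5)*(-450) + k(-6, 2) = 51*(-450) + (-4 + 2 - 6) = -22950 - 8 = -22958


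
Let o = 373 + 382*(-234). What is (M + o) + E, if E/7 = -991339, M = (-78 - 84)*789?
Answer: -7156206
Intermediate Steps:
M = -127818 (M = -162*789 = -127818)
o = -89015 (o = 373 - 89388 = -89015)
E = -6939373 (E = 7*(-991339) = -6939373)
(M + o) + E = (-127818 - 89015) - 6939373 = -216833 - 6939373 = -7156206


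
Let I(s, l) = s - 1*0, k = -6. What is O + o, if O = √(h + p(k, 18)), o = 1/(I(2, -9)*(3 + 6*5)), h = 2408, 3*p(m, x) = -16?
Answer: 1/66 + 2*√5406/3 ≈ 49.032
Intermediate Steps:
p(m, x) = -16/3 (p(m, x) = (⅓)*(-16) = -16/3)
I(s, l) = s (I(s, l) = s + 0 = s)
o = 1/66 (o = 1/(2*(3 + 6*5)) = 1/(2*(3 + 30)) = 1/(2*33) = 1/66 ≈ 0.015152)
O = 2*√5406/3 (O = √(2408 - 16/3) = √(7208/3) = 2*√5406/3 ≈ 49.017)
O + o = 2*√5406/3 + 1/66 = 1/66 + 2*√5406/3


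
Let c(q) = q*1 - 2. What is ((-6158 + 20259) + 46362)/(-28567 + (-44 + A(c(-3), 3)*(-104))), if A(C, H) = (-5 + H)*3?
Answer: -60463/27987 ≈ -2.1604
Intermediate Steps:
c(q) = -2 + q (c(q) = q - 2 = -2 + q)
A(C, H) = -15 + 3*H
((-6158 + 20259) + 46362)/(-28567 + (-44 + A(c(-3), 3)*(-104))) = ((-6158 + 20259) + 46362)/(-28567 + (-44 + (-15 + 3*3)*(-104))) = (14101 + 46362)/(-28567 + (-44 + (-15 + 9)*(-104))) = 60463/(-28567 + (-44 - 6*(-104))) = 60463/(-28567 + (-44 + 624)) = 60463/(-28567 + 580) = 60463/(-27987) = 60463*(-1/27987) = -60463/27987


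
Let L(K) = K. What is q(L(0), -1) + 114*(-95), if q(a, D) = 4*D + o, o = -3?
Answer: -10837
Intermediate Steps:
q(a, D) = -3 + 4*D (q(a, D) = 4*D - 3 = -3 + 4*D)
q(L(0), -1) + 114*(-95) = (-3 + 4*(-1)) + 114*(-95) = (-3 - 4) - 10830 = -7 - 10830 = -10837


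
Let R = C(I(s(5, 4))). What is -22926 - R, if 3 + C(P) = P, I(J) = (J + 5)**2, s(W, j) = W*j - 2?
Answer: -23452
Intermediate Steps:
s(W, j) = -2 + W*j
I(J) = (5 + J)**2
C(P) = -3 + P
R = 526 (R = -3 + (5 + (-2 + 5*4))**2 = -3 + (5 + (-2 + 20))**2 = -3 + (5 + 18)**2 = -3 + 23**2 = -3 + 529 = 526)
-22926 - R = -22926 - 1*526 = -22926 - 526 = -23452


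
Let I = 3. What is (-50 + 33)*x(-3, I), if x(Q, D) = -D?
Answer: 51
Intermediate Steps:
(-50 + 33)*x(-3, I) = (-50 + 33)*(-1*3) = -17*(-3) = 51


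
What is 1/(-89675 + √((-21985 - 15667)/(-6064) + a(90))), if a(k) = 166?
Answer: -7996900/717121992143 - 2*√98945151/12191073866431 ≈ -1.1153e-5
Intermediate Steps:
1/(-89675 + √((-21985 - 15667)/(-6064) + a(90))) = 1/(-89675 + √((-21985 - 15667)/(-6064) + 166)) = 1/(-89675 + √(-37652*(-1/6064) + 166)) = 1/(-89675 + √(9413/1516 + 166)) = 1/(-89675 + √(261069/1516)) = 1/(-89675 + √98945151/758)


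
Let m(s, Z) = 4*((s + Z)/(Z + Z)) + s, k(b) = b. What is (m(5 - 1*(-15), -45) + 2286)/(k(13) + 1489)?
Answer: 10382/6759 ≈ 1.5360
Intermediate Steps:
m(s, Z) = s + 2*(Z + s)/Z (m(s, Z) = 4*((Z + s)/((2*Z))) + s = 4*((Z + s)*(1/(2*Z))) + s = 4*((Z + s)/(2*Z)) + s = 2*(Z + s)/Z + s = s + 2*(Z + s)/Z)
(m(5 - 1*(-15), -45) + 2286)/(k(13) + 1489) = ((2 + (5 - 1*(-15)) + 2*(5 - 1*(-15))/(-45)) + 2286)/(13 + 1489) = ((2 + (5 + 15) + 2*(5 + 15)*(-1/45)) + 2286)/1502 = ((2 + 20 + 2*20*(-1/45)) + 2286)*(1/1502) = ((2 + 20 - 8/9) + 2286)*(1/1502) = (190/9 + 2286)*(1/1502) = (20764/9)*(1/1502) = 10382/6759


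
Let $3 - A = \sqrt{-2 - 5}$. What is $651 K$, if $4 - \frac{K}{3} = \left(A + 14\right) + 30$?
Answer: $-83979 + 1953 i \sqrt{7} \approx -83979.0 + 5167.1 i$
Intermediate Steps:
$A = 3 - i \sqrt{7}$ ($A = 3 - \sqrt{-2 - 5} = 3 - \sqrt{-7} = 3 - i \sqrt{7} \approx 3.0 - 2.6458 i$)
$K = -129 + 3 i \sqrt{7}$ ($K = 12 - 3 \left(\left(\left(3 - i \sqrt{7}\right) + 14\right) + 30\right) = 12 - 3 \left(\left(17 - i \sqrt{7}\right) + 30\right) = 12 - 3 \left(47 - i \sqrt{7}\right) = 12 - \left(141 - 3 i \sqrt{7}\right) = -129 + 3 i \sqrt{7} \approx -129.0 + 7.9373 i$)
$651 K = 651 \left(-129 + 3 i \sqrt{7}\right) = -83979 + 1953 i \sqrt{7}$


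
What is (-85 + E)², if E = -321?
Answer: 164836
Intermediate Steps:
(-85 + E)² = (-85 - 321)² = (-406)² = 164836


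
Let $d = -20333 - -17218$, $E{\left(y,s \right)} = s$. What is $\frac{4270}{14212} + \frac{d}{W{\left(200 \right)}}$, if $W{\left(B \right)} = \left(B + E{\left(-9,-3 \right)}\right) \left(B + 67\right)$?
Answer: $\frac{1013075}{4199646} \approx 0.24123$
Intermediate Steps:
$d = -3115$ ($d = -20333 + 17218 = -3115$)
$W{\left(B \right)} = \left(-3 + B\right) \left(67 + B\right)$ ($W{\left(B \right)} = \left(B - 3\right) \left(B + 67\right) = \left(-3 + B\right) \left(67 + B\right)$)
$\frac{4270}{14212} + \frac{d}{W{\left(200 \right)}} = \frac{4270}{14212} - \frac{3115}{-201 + 200^{2} + 64 \cdot 200} = 4270 \cdot \frac{1}{14212} - \frac{3115}{-201 + 40000 + 12800} = \frac{2135}{7106} - \frac{3115}{52599} = \frac{2135}{7106} - \frac{35}{591} = \frac{1013075}{4199646}$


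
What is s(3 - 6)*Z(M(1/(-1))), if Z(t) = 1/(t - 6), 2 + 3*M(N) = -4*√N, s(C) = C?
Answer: 45/104 - 9*I/104 ≈ 0.43269 - 0.086538*I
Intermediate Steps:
M(N) = -⅔ - 4*√N/3 (M(N) = -⅔ + (-4*√N)/3 = -⅔ - 4*√N/3)
Z(t) = 1/(-6 + t)
s(3 - 6)*Z(M(1/(-1))) = (3 - 6)/(-6 + (-⅔ - 4*I/3)) = -3/(-6 + (-⅔ - 4*I/3)) = -3*9*(-20/3 + 4*I/3)/416 = -27*(-20/3 + 4*I/3)/416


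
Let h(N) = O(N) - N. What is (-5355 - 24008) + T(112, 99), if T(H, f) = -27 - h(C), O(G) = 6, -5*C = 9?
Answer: -146989/5 ≈ -29398.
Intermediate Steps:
C = -9/5 (C = -⅕*9 = -9/5 ≈ -1.8000)
h(N) = 6 - N
T(H, f) = -174/5 (T(H, f) = -27 - (6 - 1*(-9/5)) = -27 - (6 + 9/5) = -27 - 1*39/5 = -27 - 39/5 = -174/5)
(-5355 - 24008) + T(112, 99) = (-5355 - 24008) - 174/5 = -29363 - 174/5 = -146989/5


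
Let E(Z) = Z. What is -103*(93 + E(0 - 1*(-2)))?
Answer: -9785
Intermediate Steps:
-103*(93 + E(0 - 1*(-2))) = -103*(93 + (0 - 1*(-2))) = -103*(93 + (0 + 2)) = -103*(93 + 2) = -103*95 = -9785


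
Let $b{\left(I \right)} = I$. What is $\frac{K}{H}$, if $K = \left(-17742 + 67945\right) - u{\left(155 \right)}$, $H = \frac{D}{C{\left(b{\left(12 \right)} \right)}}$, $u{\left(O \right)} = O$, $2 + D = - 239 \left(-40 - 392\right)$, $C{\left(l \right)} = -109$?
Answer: $- \frac{2727616}{51623} \approx -52.837$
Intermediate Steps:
$D = 103246$ ($D = -2 - 239 \left(-40 - 392\right) = -2 - -103248 = -2 + 103248 = 103246$)
$H = - \frac{103246}{109}$ ($H = \frac{103246}{-109} = 103246 \left(- \frac{1}{109}\right) = - \frac{103246}{109} \approx -947.21$)
$K = 50048$ ($K = \left(-17742 + 67945\right) - 155 = 50203 - 155 = 50048$)
$\frac{K}{H} = \frac{50048}{- \frac{103246}{109}} = 50048 \left(- \frac{109}{103246}\right) = - \frac{2727616}{51623}$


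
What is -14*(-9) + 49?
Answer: 175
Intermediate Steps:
-14*(-9) + 49 = 126 + 49 = 175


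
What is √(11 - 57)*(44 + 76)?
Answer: 120*I*√46 ≈ 813.88*I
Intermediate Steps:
√(11 - 57)*(44 + 76) = √(-46)*120 = (I*√46)*120 = 120*I*√46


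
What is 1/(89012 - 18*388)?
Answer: 1/82028 ≈ 1.2191e-5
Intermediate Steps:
1/(89012 - 18*388) = 1/(89012 - 6984) = 1/82028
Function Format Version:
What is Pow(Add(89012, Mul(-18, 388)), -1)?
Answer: Rational(1, 82028) ≈ 1.2191e-5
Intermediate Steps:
Pow(Add(89012, Mul(-18, 388)), -1) = Pow(Add(89012, -6984), -1) = Pow(82028, -1) = Rational(1, 82028)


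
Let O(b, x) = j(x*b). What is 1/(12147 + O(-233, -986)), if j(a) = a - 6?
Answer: 1/241879 ≈ 4.1343e-6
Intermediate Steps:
j(a) = -6 + a
O(b, x) = -6 + b*x (O(b, x) = -6 + x*b = -6 + b*x)
1/(12147 + O(-233, -986)) = 1/(12147 + (-6 - 233*(-986))) = 1/(12147 + (-6 + 229738)) = 1/(12147 + 229732) = 1/241879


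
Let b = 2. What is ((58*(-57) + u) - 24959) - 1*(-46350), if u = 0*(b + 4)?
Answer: 18085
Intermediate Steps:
u = 0 (u = 0*(2 + 4) = 0*6 = 0)
((58*(-57) + u) - 24959) - 1*(-46350) = ((58*(-57) + 0) - 24959) - 1*(-46350) = ((-3306 + 0) - 24959) + 46350 = (-3306 - 24959) + 46350 = -28265 + 46350 = 18085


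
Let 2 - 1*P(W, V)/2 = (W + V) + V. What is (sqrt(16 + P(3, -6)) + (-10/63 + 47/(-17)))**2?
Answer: 53390719/1147041 - 6262*sqrt(38)/1071 ≈ 10.504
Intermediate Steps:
P(W, V) = 4 - 4*V - 2*W (P(W, V) = 4 - 2*((W + V) + V) = 4 - 2*((V + W) + V) = 4 - 2*(W + 2*V) = 4 + (-4*V - 2*W) = 4 - 4*V - 2*W)
(sqrt(16 + P(3, -6)) + (-10/63 + 47/(-17)))**2 = (sqrt(16 + (4 - 4*(-6) - 2*3)) + (-10/63 + 47/(-17)))**2 = (sqrt(16 + (4 + 24 - 6)) + (-10*1/63 + 47*(-1/17)))**2 = (sqrt(16 + 22) + (-10/63 - 47/17))**2 = (sqrt(38) - 3131/1071)**2 = (-3131/1071 + sqrt(38))**2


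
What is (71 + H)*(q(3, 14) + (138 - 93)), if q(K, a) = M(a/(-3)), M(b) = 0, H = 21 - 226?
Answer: -6030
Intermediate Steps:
H = -205
q(K, a) = 0
(71 + H)*(q(3, 14) + (138 - 93)) = (71 - 205)*(0 + (138 - 93)) = -134*(0 + 45) = -134*45 = -6030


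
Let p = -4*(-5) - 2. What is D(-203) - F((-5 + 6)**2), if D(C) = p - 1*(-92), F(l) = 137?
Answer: -27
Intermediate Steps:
p = 18 (p = 20 - 2 = 18)
D(C) = 110 (D(C) = 18 - 1*(-92) = 18 + 92 = 110)
D(-203) - F((-5 + 6)**2) = 110 - 1*137 = 110 - 137 = -27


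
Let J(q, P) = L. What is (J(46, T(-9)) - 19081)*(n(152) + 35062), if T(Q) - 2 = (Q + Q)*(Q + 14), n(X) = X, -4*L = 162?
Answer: -673344501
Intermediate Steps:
L = -81/2 (L = -¼*162 = -81/2 ≈ -40.500)
T(Q) = 2 + 2*Q*(14 + Q) (T(Q) = 2 + (Q + Q)*(Q + 14) = 2 + (2*Q)*(14 + Q) = 2 + 2*Q*(14 + Q))
J(q, P) = -81/2
(J(46, T(-9)) - 19081)*(n(152) + 35062) = (-81/2 - 19081)*(152 + 35062) = -38243/2*35214 = -673344501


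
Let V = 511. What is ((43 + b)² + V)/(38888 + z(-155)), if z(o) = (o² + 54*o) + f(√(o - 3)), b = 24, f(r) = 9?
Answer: 625/6819 ≈ 0.091656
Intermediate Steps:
z(o) = 9 + o² + 54*o (z(o) = (o² + 54*o) + 9 = 9 + o² + 54*o)
((43 + b)² + V)/(38888 + z(-155)) = ((43 + 24)² + 511)/(38888 + (9 + (-155)² + 54*(-155))) = (67² + 511)/(38888 + (9 + 24025 - 8370)) = (4489 + 511)/(38888 + 15664) = 5000/54552 = 5000*(1/54552) = 625/6819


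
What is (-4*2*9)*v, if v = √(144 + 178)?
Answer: -72*√322 ≈ -1292.0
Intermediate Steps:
v = √322 ≈ 17.944
(-4*2*9)*v = (-4*2*9)*√322 = (-8*9)*√322 = -72*√322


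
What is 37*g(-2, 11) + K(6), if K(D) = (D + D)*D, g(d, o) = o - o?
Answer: 72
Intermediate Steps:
g(d, o) = 0
K(D) = 2*D² (K(D) = (2*D)*D = 2*D²)
37*g(-2, 11) + K(6) = 37*0 + 2*6² = 0 + 2*36 = 0 + 72 = 72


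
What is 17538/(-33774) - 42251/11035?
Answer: -270086184/62116015 ≈ -4.3481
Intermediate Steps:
17538/(-33774) - 42251/11035 = 17538*(-1/33774) - 42251*1/11035 = -2923/5629 - 42251/11035 = -270086184/62116015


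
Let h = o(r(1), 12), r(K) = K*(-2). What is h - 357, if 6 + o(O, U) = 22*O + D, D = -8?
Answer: -415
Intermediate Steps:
r(K) = -2*K
o(O, U) = -14 + 22*O (o(O, U) = -6 + (22*O - 8) = -6 + (-8 + 22*O) = -14 + 22*O)
h = -58 (h = -14 + 22*(-2*1) = -14 + 22*(-2) = -14 - 44 = -58)
h - 357 = -58 - 357 = -415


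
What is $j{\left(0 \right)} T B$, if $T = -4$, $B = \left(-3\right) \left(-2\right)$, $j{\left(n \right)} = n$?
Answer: $0$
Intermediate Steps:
$B = 6$
$j{\left(0 \right)} T B = 0 \left(-4\right) 6 = 0 \cdot 6 = 0$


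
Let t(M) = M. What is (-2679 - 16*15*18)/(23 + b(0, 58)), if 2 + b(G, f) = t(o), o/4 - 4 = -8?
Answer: -6999/5 ≈ -1399.8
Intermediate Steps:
o = -16 (o = 16 + 4*(-8) = 16 - 32 = -16)
b(G, f) = -18 (b(G, f) = -2 - 16 = -18)
(-2679 - 16*15*18)/(23 + b(0, 58)) = (-2679 - 16*15*18)/(23 - 18) = (-2679 - 240*18)/5 = (-2679 - 4320)*(⅕) = -6999*⅕ = -6999/5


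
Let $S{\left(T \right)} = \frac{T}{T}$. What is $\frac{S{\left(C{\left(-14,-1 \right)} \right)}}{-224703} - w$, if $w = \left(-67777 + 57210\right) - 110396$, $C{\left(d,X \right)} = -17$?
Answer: $\frac{27180748988}{224703} \approx 1.2096 \cdot 10^{5}$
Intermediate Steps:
$S{\left(T \right)} = 1$
$w = -120963$ ($w = -10567 - 110396 = -120963$)
$\frac{S{\left(C{\left(-14,-1 \right)} \right)}}{-224703} - w = 1 \frac{1}{-224703} - -120963 = 1 \left(- \frac{1}{224703}\right) + 120963 = - \frac{1}{224703} + 120963 = \frac{27180748988}{224703}$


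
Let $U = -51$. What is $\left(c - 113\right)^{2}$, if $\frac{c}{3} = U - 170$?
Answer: $602176$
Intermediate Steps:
$c = -663$ ($c = 3 \left(-51 - 170\right) = 3 \left(-221\right) = -663$)
$\left(c - 113\right)^{2} = \left(-663 - 113\right)^{2} = \left(-776\right)^{2} = 602176$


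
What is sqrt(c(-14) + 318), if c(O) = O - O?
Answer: sqrt(318) ≈ 17.833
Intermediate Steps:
c(O) = 0
sqrt(c(-14) + 318) = sqrt(0 + 318) = sqrt(318)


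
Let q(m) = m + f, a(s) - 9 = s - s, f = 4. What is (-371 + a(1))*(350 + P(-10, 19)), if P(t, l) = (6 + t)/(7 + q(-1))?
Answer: -632776/5 ≈ -1.2656e+5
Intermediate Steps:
a(s) = 9 (a(s) = 9 + (s - s) = 9 + 0 = 9)
q(m) = 4 + m (q(m) = m + 4 = 4 + m)
P(t, l) = ⅗ + t/10 (P(t, l) = (6 + t)/(7 + (4 - 1)) = (6 + t)/(7 + 3) = (6 + t)/10 = (6 + t)*(⅒) = ⅗ + t/10)
(-371 + a(1))*(350 + P(-10, 19)) = (-371 + 9)*(350 + (⅗ + (⅒)*(-10))) = -362*(350 + (⅗ - 1)) = -362*(350 - ⅖) = -362*1748/5 = -632776/5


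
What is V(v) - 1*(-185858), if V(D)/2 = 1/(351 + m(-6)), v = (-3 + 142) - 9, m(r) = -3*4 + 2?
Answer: 63377580/341 ≈ 1.8586e+5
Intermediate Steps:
m(r) = -10 (m(r) = -12 + 2 = -10)
v = 130 (v = 139 - 9 = 130)
V(D) = 2/341 (V(D) = 2/(351 - 10) = 2/341)
V(v) - 1*(-185858) = 2/341 - 1*(-185858) = 2/341 + 185858 = 63377580/341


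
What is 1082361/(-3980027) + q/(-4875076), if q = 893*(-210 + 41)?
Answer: -4675938399677/19402934107052 ≈ -0.24099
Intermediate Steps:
q = -150917 (q = 893*(-169) = -150917)
1082361/(-3980027) + q/(-4875076) = 1082361/(-3980027) - 150917/(-4875076) = 1082361*(-1/3980027) - 150917*(-1/4875076) = -1082361/3980027 + 150917/4875076 = -4675938399677/19402934107052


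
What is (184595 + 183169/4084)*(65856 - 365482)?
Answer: -112969361419137/2042 ≈ -5.5323e+10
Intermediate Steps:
(184595 + 183169/4084)*(65856 - 365482) = (184595 + 183169*(1/4084))*(-299626) = (184595 + 183169/4084)*(-299626) = (754069149/4084)*(-299626) = -112969361419137/2042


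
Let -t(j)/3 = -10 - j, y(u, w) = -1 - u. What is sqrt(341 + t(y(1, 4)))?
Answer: sqrt(365) ≈ 19.105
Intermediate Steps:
t(j) = 30 + 3*j (t(j) = -3*(-10 - j) = 30 + 3*j)
sqrt(341 + t(y(1, 4))) = sqrt(341 + (30 + 3*(-1 - 1*1))) = sqrt(341 + (30 + 3*(-1 - 1))) = sqrt(341 + (30 + 3*(-2))) = sqrt(341 + (30 - 6)) = sqrt(341 + 24) = sqrt(365)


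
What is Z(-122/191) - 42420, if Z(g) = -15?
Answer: -42435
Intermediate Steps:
Z(-122/191) - 42420 = -15 - 42420 = -42435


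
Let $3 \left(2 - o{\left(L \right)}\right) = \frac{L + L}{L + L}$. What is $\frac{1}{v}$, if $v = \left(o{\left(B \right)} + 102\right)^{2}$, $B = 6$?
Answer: $\frac{9}{96721} \approx 9.3051 \cdot 10^{-5}$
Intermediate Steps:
$o{\left(L \right)} = \frac{5}{3}$ ($o{\left(L \right)} = 2 - \frac{\left(L + L\right) \frac{1}{L + L}}{3} = 2 - \frac{2 L \frac{1}{2 L}}{3} = 2 - \frac{1}{3} = \frac{5}{3}$)
$v = \frac{96721}{9}$ ($v = \left(\frac{5}{3} + 102\right)^{2} = \left(\frac{311}{3}\right)^{2} = \frac{96721}{9} \approx 10747.0$)
$\frac{1}{v} = \frac{1}{\frac{96721}{9}} = \frac{9}{96721}$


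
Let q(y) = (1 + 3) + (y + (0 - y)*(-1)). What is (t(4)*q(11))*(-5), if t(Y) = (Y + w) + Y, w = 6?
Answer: -1820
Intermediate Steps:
t(Y) = 6 + 2*Y (t(Y) = (Y + 6) + Y = (6 + Y) + Y = 6 + 2*Y)
q(y) = 4 + 2*y (q(y) = 4 + (y - y*(-1)) = 4 + (y + y) = 4 + 2*y)
(t(4)*q(11))*(-5) = ((6 + 2*4)*(4 + 2*11))*(-5) = ((6 + 8)*(4 + 22))*(-5) = (14*26)*(-5) = 364*(-5) = -1820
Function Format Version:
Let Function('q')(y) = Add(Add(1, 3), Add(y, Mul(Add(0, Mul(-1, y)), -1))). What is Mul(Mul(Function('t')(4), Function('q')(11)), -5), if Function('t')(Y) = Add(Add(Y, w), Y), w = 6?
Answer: -1820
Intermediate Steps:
Function('t')(Y) = Add(6, Mul(2, Y)) (Function('t')(Y) = Add(Add(Y, 6), Y) = Add(Add(6, Y), Y) = Add(6, Mul(2, Y)))
Function('q')(y) = Add(4, Mul(2, y)) (Function('q')(y) = Add(4, Add(y, Mul(Mul(-1, y), -1))) = Add(4, Add(y, y)) = Add(4, Mul(2, y)))
Mul(Mul(Function('t')(4), Function('q')(11)), -5) = Mul(Mul(Add(6, Mul(2, 4)), Add(4, Mul(2, 11))), -5) = Mul(Mul(Add(6, 8), Add(4, 22)), -5) = Mul(Mul(14, 26), -5) = Mul(364, -5) = -1820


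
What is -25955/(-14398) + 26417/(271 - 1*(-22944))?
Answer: 982897291/334249570 ≈ 2.9406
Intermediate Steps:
-25955/(-14398) + 26417/(271 - 1*(-22944)) = -25955*(-1/14398) + 26417/(271 + 22944) = 25955/14398 + 26417/23215 = 982897291/334249570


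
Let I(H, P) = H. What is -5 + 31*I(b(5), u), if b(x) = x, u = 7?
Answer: 150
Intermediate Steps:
-5 + 31*I(b(5), u) = -5 + 31*5 = -5 + 155 = 150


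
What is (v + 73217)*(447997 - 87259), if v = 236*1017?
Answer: 112993603002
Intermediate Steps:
v = 240012
(v + 73217)*(447997 - 87259) = (240012 + 73217)*(447997 - 87259) = 313229*360738 = 112993603002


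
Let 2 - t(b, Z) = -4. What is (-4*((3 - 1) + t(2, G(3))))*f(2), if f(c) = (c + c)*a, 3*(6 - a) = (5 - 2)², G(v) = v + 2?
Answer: -384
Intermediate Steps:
G(v) = 2 + v
t(b, Z) = 6 (t(b, Z) = 2 - 1*(-4) = 2 + 4 = 6)
a = 3 (a = 6 - (5 - 2)²/3 = 6 - ⅓*3² = 6 - ⅓*9 = 6 - 3 = 3)
f(c) = 6*c (f(c) = (c + c)*3 = (2*c)*3 = 6*c)
(-4*((3 - 1) + t(2, G(3))))*f(2) = (-4*((3 - 1) + 6))*(6*2) = -4*(2 + 6)*12 = -4*8*12 = -32*12 = -384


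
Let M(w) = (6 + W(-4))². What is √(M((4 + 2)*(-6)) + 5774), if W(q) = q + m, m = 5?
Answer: 3*√647 ≈ 76.309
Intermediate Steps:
W(q) = 5 + q (W(q) = q + 5 = 5 + q)
M(w) = 49 (M(w) = (6 + (5 - 4))² = (6 + 1)² = 7² = 49)
√(M((4 + 2)*(-6)) + 5774) = √(49 + 5774) = √5823 = 3*√647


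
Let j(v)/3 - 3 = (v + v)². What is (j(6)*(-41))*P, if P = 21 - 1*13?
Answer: -144648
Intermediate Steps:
P = 8 (P = 21 - 13 = 8)
j(v) = 9 + 12*v² (j(v) = 9 + 3*(v + v)² = 9 + 3*(2*v)² = 9 + 3*(4*v²) = 9 + 12*v²)
(j(6)*(-41))*P = ((9 + 12*6²)*(-41))*8 = ((9 + 12*36)*(-41))*8 = ((9 + 432)*(-41))*8 = (441*(-41))*8 = -18081*8 = -144648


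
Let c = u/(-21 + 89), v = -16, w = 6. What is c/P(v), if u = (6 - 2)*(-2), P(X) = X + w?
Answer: 1/85 ≈ 0.011765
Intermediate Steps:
P(X) = 6 + X (P(X) = X + 6 = 6 + X)
u = -8 (u = 4*(-2) = -8)
c = -2/17 (c = -8/(-21 + 89) = -8/68 = (1/68)*(-8) = -2/17 ≈ -0.11765)
c/P(v) = -2/(17*(6 - 16)) = -2/17/(-10) = -2/17*(-⅒) = 1/85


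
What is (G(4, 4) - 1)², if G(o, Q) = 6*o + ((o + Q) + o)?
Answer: 1225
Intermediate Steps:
G(o, Q) = Q + 8*o (G(o, Q) = 6*o + ((Q + o) + o) = 6*o + (Q + 2*o) = Q + 8*o)
(G(4, 4) - 1)² = ((4 + 8*4) - 1)² = ((4 + 32) - 1)² = (36 - 1)² = 35² = 1225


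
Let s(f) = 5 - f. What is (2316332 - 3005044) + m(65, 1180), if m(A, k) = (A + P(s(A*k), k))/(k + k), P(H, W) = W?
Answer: -325071815/472 ≈ -6.8871e+5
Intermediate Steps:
m(A, k) = (A + k)/(2*k) (m(A, k) = (A + k)/(k + k) = (A + k)/((2*k)) = (A + k)*(1/(2*k)) = (A + k)/(2*k))
(2316332 - 3005044) + m(65, 1180) = (2316332 - 3005044) + (1/2)*(65 + 1180)/1180 = -688712 + (1/2)*(1/1180)*1245 = -688712 + 249/472 = -325071815/472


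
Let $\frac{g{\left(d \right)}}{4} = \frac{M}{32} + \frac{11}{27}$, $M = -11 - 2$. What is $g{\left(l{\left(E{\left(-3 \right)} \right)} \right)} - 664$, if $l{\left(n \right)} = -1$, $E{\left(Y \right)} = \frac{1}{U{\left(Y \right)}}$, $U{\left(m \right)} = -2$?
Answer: $- \frac{143423}{216} \approx -664.0$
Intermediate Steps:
$M = -13$ ($M = -11 - 2 = -13$)
$E{\left(Y \right)} = - \frac{1}{2}$ ($E{\left(Y \right)} = \frac{1}{-2} = - \frac{1}{2}$)
$g{\left(d \right)} = \frac{1}{216}$ ($g{\left(d \right)} = 4 \left(- \frac{13}{32} + \frac{11}{27}\right) = 4 \cdot \frac{1}{864} = \frac{1}{216}$)
$g{\left(l{\left(E{\left(-3 \right)} \right)} \right)} - 664 = \frac{1}{216} - 664 = - \frac{143423}{216}$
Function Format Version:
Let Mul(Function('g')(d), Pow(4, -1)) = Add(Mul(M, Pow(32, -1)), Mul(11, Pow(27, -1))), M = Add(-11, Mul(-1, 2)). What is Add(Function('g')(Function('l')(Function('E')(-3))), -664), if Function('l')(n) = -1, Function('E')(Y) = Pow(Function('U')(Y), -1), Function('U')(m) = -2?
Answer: Rational(-143423, 216) ≈ -664.00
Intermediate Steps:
M = -13 (M = Add(-11, -2) = -13)
Function('E')(Y) = Rational(-1, 2) (Function('E')(Y) = Pow(-2, -1) = Rational(-1, 2))
Function('g')(d) = Rational(1, 216) (Function('g')(d) = Mul(4, Add(Mul(-13, Pow(32, -1)), Mul(11, Pow(27, -1)))) = Mul(4, Add(Mul(-13, Rational(1, 32)), Mul(11, Rational(1, 27)))) = Mul(4, Add(Rational(-13, 32), Rational(11, 27))) = Mul(4, Rational(1, 864)) = Rational(1, 216))
Add(Function('g')(Function('l')(Function('E')(-3))), -664) = Add(Rational(1, 216), -664) = Rational(-143423, 216)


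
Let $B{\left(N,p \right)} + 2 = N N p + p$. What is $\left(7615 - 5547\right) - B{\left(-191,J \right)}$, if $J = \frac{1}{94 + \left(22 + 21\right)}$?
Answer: $\frac{247108}{137} \approx 1803.7$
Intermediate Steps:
$J = \frac{1}{137}$ ($J = \frac{1}{94 + 43} = \frac{1}{137} \approx 0.0072993$)
$B{\left(N,p \right)} = -2 + p + p N^{2}$ ($B{\left(N,p \right)} = -2 + \left(N N p + p\right) = -2 + \left(N^{2} p + p\right) = -2 + \left(p N^{2} + p\right) = -2 + \left(p + p N^{2}\right) = -2 + p + p N^{2}$)
$\left(7615 - 5547\right) - B{\left(-191,J \right)} = \left(7615 - 5547\right) - \left(-2 + \frac{1}{137} + \frac{\left(-191\right)^{2}}{137}\right) = \left(7615 - 5547\right) - \left(-2 + \frac{1}{137} + \frac{1}{137} \cdot 36481\right) = 2068 - \left(-2 + \frac{1}{137} + \frac{36481}{137}\right) = 2068 - \frac{36208}{137} = \frac{247108}{137}$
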